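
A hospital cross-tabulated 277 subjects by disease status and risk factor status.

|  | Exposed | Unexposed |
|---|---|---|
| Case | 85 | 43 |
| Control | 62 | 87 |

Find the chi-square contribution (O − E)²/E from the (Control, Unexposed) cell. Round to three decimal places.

Row total (Control) = 149; column total (Unexposed) = 130; N = 277.
Expected count E = 149 × 130 / 277 = 69.9278.
Contribution = (O − E)²/E = (87 − 69.9278)² / 69.9278 = 4.168.

4.168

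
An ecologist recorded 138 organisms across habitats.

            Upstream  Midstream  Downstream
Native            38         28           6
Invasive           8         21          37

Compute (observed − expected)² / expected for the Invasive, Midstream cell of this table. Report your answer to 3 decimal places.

0.253

Row total (Invasive) = 66; column total (Midstream) = 49; N = 138.
Expected count E = 66 × 49 / 138 = 23.4348.
Contribution = (O − E)²/E = (21 − 23.4348)² / 23.4348 = 0.253.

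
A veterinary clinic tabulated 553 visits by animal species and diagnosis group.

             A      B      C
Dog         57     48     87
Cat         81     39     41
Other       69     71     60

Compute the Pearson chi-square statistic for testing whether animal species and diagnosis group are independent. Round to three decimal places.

27.570

Row totals: 192, 161, 200. Column totals: 207, 158, 188. Grand total N = 553.
Expected counts (row total × column total / N):
  Dog, A: 192×207/553 = 71.86980
  Dog, B: 192×158/553 = 54.85714
  Dog, C: 192×188/553 = 65.27306
  Cat, A: 161×207/553 = 60.26582
  Cat, B: 161×158/553 = 46.00000
  Cat, C: 161×188/553 = 54.73418
  Other, A: 200×207/553 = 74.86438
  Other, B: 200×158/553 = 57.14286
  Other, C: 200×188/553 = 67.99277
Contributions (O − E)²/E:
  (57 − 71.86980)²/71.86980 = 3.0765
  (48 − 54.85714)²/54.85714 = 0.8571
  (87 − 65.27306)²/65.27306 = 7.2321
  (81 − 60.26582)²/60.26582 = 7.1335
  (39 − 46.00000)²/46.00000 = 1.0652
  (41 − 54.73418)²/54.73418 = 3.4463
  (69 − 74.86438)²/74.86438 = 0.4594
  (71 − 57.14286)²/57.14286 = 3.3604
  (60 − 67.99277)²/67.99277 = 0.9396
χ² = 3.0765 + 0.8571 + 7.2321 + 7.1335 + 1.0652 + 3.4463 + 0.4594 + 3.3604 + 0.9396 = 27.570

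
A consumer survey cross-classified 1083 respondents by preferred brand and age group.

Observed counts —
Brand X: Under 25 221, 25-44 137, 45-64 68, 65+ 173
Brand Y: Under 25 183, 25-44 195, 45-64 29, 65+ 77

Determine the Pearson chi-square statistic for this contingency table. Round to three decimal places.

Row totals: 599, 484. Column totals: 404, 332, 97, 250. Grand total N = 1083.
Expected counts (row total × column total / N):
  Brand X, Under 25: 599×404/1083 = 223.4497
  Brand X, 25-44: 599×332/1083 = 183.6270
  Brand X, 45-64: 599×97/1083 = 53.6500
  Brand X, 65+: 599×250/1083 = 138.2733
  Brand Y, Under 25: 484×404/1083 = 180.5503
  Brand Y, 25-44: 484×332/1083 = 148.3730
  Brand Y, 45-64: 484×97/1083 = 43.3500
  Brand Y, 65+: 484×250/1083 = 111.7267
Contributions (O − E)²/E:
  (221 − 223.4497)²/223.4497 = 0.0269
  (137 − 183.6270)²/183.6270 = 11.8396
  (68 − 53.6500)²/53.6500 = 3.8383
  (173 − 138.2733)²/138.2733 = 8.7215
  (183 − 180.5503)²/180.5503 = 0.0332
  (195 − 148.3730)²/148.3730 = 14.6528
  (29 − 43.3500)²/43.3500 = 4.7502
  (77 − 111.7267)²/111.7267 = 10.7937
χ² = 0.0269 + 11.8396 + 3.8383 + 8.7215 + 0.0332 + 14.6528 + 4.7502 + 10.7937 = 54.656

54.656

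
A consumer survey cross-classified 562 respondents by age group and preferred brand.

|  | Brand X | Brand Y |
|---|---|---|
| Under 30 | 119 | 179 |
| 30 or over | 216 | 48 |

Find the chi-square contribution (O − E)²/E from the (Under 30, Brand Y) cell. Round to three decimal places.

28.562

Row total (Under 30) = 298; column total (Brand Y) = 227; N = 562.
Expected count E = 298 × 227 / 562 = 120.3665.
Contribution = (O − E)²/E = (179 − 120.3665)² / 120.3665 = 28.562.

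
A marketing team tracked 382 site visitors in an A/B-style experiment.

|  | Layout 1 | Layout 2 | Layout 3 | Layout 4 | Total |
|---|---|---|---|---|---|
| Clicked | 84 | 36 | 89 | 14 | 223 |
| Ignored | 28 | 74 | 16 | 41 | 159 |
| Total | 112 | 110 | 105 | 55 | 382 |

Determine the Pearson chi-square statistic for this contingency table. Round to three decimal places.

Grand total N = 382.
Expected counts (row total × column total / N):
  Clicked, Layout 1: 223×112/382 = 65.3822
  Clicked, Layout 2: 223×110/382 = 64.2147
  Clicked, Layout 3: 223×105/382 = 61.2958
  Clicked, Layout 4: 223×55/382 = 32.1073
  Ignored, Layout 1: 159×112/382 = 46.6178
  Ignored, Layout 2: 159×110/382 = 45.7853
  Ignored, Layout 3: 159×105/382 = 43.7042
  Ignored, Layout 4: 159×55/382 = 22.8927
Contributions (O − E)²/E:
  (84 − 65.3822)²/65.3822 = 5.3015
  (36 − 64.2147)²/64.2147 = 12.3970
  (89 − 61.2958)²/61.2958 = 12.5216
  (14 − 32.1073)²/32.1073 = 10.2118
  (28 − 46.6178)²/46.6178 = 7.4354
  (74 − 45.7853)²/45.7853 = 17.3870
  (16 − 43.7042)²/43.7042 = 17.5618
  (41 − 22.8927)²/22.8927 = 14.3222
χ² = 5.3015 + 12.3970 + 12.5216 + 10.2118 + 7.4354 + 17.3870 + 17.5618 + 14.3222 = 97.138

97.138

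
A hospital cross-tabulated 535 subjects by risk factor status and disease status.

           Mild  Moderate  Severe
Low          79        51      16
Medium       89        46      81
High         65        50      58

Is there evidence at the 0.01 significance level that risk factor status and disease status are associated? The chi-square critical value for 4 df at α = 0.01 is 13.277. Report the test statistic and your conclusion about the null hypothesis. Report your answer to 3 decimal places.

Row totals: 146, 216, 173. Column totals: 233, 147, 155. Grand total N = 535.
Expected counts (row total × column total / N):
  Low, Mild: 146×233/535 = 63.5850
  Low, Moderate: 146×147/535 = 40.1159
  Low, Severe: 146×155/535 = 42.2991
  Medium, Mild: 216×233/535 = 94.0710
  Medium, Moderate: 216×147/535 = 59.3495
  Medium, Severe: 216×155/535 = 62.5794
  High, Mild: 173×233/535 = 75.3439
  High, Moderate: 173×147/535 = 47.5346
  High, Severe: 173×155/535 = 50.1215
Contributions (O − E)²/E:
  (79 − 63.5850)²/63.5850 = 3.7371
  (51 − 40.1159)²/40.1159 = 2.9530
  (16 − 42.2991)²/42.2991 = 16.3512
  (89 − 94.0710)²/94.0710 = 0.2734
  (46 − 59.3495)²/59.3495 = 3.0027
  (81 − 62.5794)²/62.5794 = 5.4222
  (65 − 75.3439)²/75.3439 = 1.4201
  (50 − 47.5346)²/47.5346 = 0.1279
  (58 − 50.1215)²/50.1215 = 1.2384
χ² = 3.7371 + 2.9530 + 16.3512 + 0.2734 + 3.0027 + 5.4222 + 1.4201 + 0.1279 + 1.2384 = 34.526
df = (3−1)(3−1) = 4. Since 34.526 > 13.277, reject the null hypothesis of independence at α = 0.01.

34.526; reject H₀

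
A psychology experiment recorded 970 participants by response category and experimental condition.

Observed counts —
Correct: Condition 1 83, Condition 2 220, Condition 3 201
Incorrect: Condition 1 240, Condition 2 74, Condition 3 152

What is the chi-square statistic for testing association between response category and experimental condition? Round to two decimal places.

154.37

Row totals: 504, 466. Column totals: 323, 294, 353. Grand total N = 970.
Expected counts (row total × column total / N):
  Correct, Condition 1: 504×323/970 = 167.827
  Correct, Condition 2: 504×294/970 = 152.759
  Correct, Condition 3: 504×353/970 = 183.414
  Incorrect, Condition 1: 466×323/970 = 155.173
  Incorrect, Condition 2: 466×294/970 = 141.241
  Incorrect, Condition 3: 466×353/970 = 169.586
Contributions (O − E)²/E:
  (83 − 167.827)²/167.827 = 42.8752
  (220 − 152.759)²/152.759 = 29.5979
  (201 − 183.414)²/183.414 = 1.6862
  (240 − 155.173)²/155.173 = 46.3716
  (74 − 141.241)²/141.241 = 32.0116
  (152 − 169.586)²/169.586 = 1.8237
χ² = 42.8752 + 29.5979 + 1.6862 + 46.3716 + 32.0116 + 1.8237 = 154.37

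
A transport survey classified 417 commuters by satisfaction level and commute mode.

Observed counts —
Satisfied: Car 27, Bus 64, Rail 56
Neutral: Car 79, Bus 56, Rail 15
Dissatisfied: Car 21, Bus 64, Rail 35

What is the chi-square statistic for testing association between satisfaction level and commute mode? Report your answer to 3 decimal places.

65.834

Row totals: 147, 150, 120. Column totals: 127, 184, 106. Grand total N = 417.
Expected counts (row total × column total / N):
  Satisfied, Car: 147×127/417 = 44.76978
  Satisfied, Bus: 147×184/417 = 64.86331
  Satisfied, Rail: 147×106/417 = 37.36691
  Neutral, Car: 150×127/417 = 45.68345
  Neutral, Bus: 150×184/417 = 66.18705
  Neutral, Rail: 150×106/417 = 38.12950
  Dissatisfied, Car: 120×127/417 = 36.54676
  Dissatisfied, Bus: 120×184/417 = 52.94964
  Dissatisfied, Rail: 120×106/417 = 30.50360
Contributions (O − E)²/E:
  (27 − 44.76978)²/44.76978 = 7.0531
  (64 − 64.86331)²/64.86331 = 0.0115
  (56 − 37.36691)²/37.36691 = 9.2914
  (79 − 45.68345)²/45.68345 = 24.2975
  (56 − 66.18705)²/66.18705 = 1.5679
  (15 − 38.12950)²/38.12950 = 14.0304
  (21 − 36.54676)²/36.54676 = 6.6135
  (64 − 52.94964)²/52.94964 = 2.3062
  (35 − 30.50360)²/30.50360 = 0.6628
χ² = 7.0531 + 0.0115 + 9.2914 + 24.2975 + 1.5679 + 14.0304 + 6.6135 + 2.3062 + 0.6628 = 65.834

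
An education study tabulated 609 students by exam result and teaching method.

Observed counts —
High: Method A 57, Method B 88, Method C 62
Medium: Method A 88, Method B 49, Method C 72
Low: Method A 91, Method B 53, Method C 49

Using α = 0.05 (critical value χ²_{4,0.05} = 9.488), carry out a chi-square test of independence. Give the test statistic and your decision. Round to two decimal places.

26.97; reject H₀

Row totals: 207, 209, 193. Column totals: 236, 190, 183. Grand total N = 609.
Expected counts (row total × column total / N):
  High, Method A: 207×236/609 = 80.217
  High, Method B: 207×190/609 = 64.581
  High, Method C: 207×183/609 = 62.202
  Medium, Method A: 209×236/609 = 80.992
  Medium, Method B: 209×190/609 = 65.205
  Medium, Method C: 209×183/609 = 62.803
  Low, Method A: 193×236/609 = 74.791
  Low, Method B: 193×190/609 = 60.213
  Low, Method C: 193×183/609 = 57.995
Contributions (O − E)²/E:
  (57 − 80.217)²/80.217 = 6.7196
  (88 − 64.581)²/64.581 = 8.4924
  (62 − 62.202)²/62.202 = 0.0007
  (88 − 80.992)²/80.992 = 0.6064
  (49 − 65.205)²/65.205 = 4.0273
  (72 − 62.803)²/62.803 = 1.3468
  (91 − 74.791)²/74.791 = 3.5129
  (53 − 60.213)²/60.213 = 0.8641
  (49 − 57.995)²/57.995 = 1.3951
χ² = 6.7196 + 8.4924 + 0.0007 + 0.6064 + 4.0273 + 1.3468 + 3.5129 + 0.8641 + 1.3951 = 26.97
df = (3−1)(3−1) = 4. Since 26.97 > 9.488, reject the null hypothesis of independence at α = 0.05.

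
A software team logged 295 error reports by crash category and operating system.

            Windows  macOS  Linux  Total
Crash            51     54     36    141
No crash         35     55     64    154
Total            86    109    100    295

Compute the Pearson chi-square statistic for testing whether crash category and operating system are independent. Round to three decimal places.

Grand total N = 295.
Expected counts (row total × column total / N):
  Crash, Windows: 141×86/295 = 41.10508
  Crash, macOS: 141×109/295 = 52.09831
  Crash, Linux: 141×100/295 = 47.79661
  No crash, Windows: 154×86/295 = 44.89492
  No crash, macOS: 154×109/295 = 56.90169
  No crash, Linux: 154×100/295 = 52.20339
Contributions (O − E)²/E:
  (51 − 41.10508)²/41.10508 = 2.3819
  (54 − 52.09831)²/52.09831 = 0.0694
  (36 − 47.79661)²/47.79661 = 2.9115
  (35 − 44.89492)²/44.89492 = 2.1809
  (55 − 56.90169)²/56.90169 = 0.0636
  (64 − 52.20339)²/52.20339 = 2.6657
χ² = 2.3819 + 0.0694 + 2.9115 + 2.1809 + 0.0636 + 2.6657 = 10.273

10.273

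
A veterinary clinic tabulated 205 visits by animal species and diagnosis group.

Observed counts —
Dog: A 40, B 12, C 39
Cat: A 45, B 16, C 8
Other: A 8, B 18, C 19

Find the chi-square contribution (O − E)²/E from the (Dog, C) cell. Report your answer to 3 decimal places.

Row total (Dog) = 91; column total (C) = 66; N = 205.
Expected count E = 91 × 66 / 205 = 29.29756.
Contribution = (O − E)²/E = (39 − 29.29756)² / 29.29756 = 3.213.

3.213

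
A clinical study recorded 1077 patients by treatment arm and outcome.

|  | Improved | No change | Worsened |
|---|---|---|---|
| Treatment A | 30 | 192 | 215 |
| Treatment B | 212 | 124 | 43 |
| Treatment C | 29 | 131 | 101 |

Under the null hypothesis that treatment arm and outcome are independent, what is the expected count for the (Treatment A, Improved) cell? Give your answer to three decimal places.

Row total (Treatment A) = 437; column total (Improved) = 271; grand total N = 1077.
Expected count = (row total × column total) / N = 437 × 271 / 1077 = 109.960.

109.960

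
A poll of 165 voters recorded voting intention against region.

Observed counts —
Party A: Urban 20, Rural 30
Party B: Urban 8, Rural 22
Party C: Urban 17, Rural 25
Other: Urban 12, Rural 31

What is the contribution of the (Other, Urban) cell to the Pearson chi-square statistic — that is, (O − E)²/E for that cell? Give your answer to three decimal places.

0.549

Row total (Other) = 43; column total (Urban) = 57; N = 165.
Expected count E = 43 × 57 / 165 = 14.8545.
Contribution = (O − E)²/E = (12 − 14.8545)² / 14.8545 = 0.549.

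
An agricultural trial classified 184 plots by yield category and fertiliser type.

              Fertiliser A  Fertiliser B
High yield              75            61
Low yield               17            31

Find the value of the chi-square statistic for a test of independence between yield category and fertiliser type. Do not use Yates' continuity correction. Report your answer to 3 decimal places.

Row totals: 136, 48. Column totals: 92, 92. Grand total N = 184.
Expected counts (row total × column total / N):
  High yield, Fertiliser A: 136×92/184 = 68.0000
  High yield, Fertiliser B: 136×92/184 = 68.0000
  Low yield, Fertiliser A: 48×92/184 = 24.0000
  Low yield, Fertiliser B: 48×92/184 = 24.0000
Contributions (O − E)²/E:
  (75 − 68.0000)²/68.0000 = 0.7206
  (61 − 68.0000)²/68.0000 = 0.7206
  (17 − 24.0000)²/24.0000 = 2.0417
  (31 − 24.0000)²/24.0000 = 2.0417
χ² = 0.7206 + 0.7206 + 2.0417 + 2.0417 = 5.525

5.525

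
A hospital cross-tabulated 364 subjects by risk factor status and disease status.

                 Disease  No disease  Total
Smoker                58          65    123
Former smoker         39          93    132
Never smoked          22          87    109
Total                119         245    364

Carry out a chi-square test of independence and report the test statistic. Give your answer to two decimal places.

Grand total N = 364.
Expected counts (row total × column total / N):
  Smoker, Disease: 123×119/364 = 40.212
  Smoker, No disease: 123×245/364 = 82.788
  Former smoker, Disease: 132×119/364 = 43.154
  Former smoker, No disease: 132×245/364 = 88.846
  Never smoked, Disease: 109×119/364 = 35.635
  Never smoked, No disease: 109×245/364 = 73.365
Contributions (O − E)²/E:
  (58 − 40.212)²/40.212 = 7.8686
  (65 − 82.788)²/82.788 = 3.8220
  (39 − 43.154)²/43.154 = 0.3999
  (93 − 88.846)²/88.846 = 0.1942
  (22 − 35.635)²/35.635 = 5.2172
  (87 − 73.365)²/73.365 = 2.5341
χ² = 7.8686 + 3.8220 + 0.3999 + 0.1942 + 5.2172 + 2.5341 = 20.04

20.04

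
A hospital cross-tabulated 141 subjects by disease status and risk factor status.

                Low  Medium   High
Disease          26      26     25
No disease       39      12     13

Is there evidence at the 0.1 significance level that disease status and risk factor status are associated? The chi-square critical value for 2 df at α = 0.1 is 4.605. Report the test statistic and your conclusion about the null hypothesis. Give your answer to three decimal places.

10.438; reject H₀

Row totals: 77, 64. Column totals: 65, 38, 38. Grand total N = 141.
Expected counts (row total × column total / N):
  Disease, Low: 77×65/141 = 35.4965
  Disease, Medium: 77×38/141 = 20.7518
  Disease, High: 77×38/141 = 20.7518
  No disease, Low: 64×65/141 = 29.5035
  No disease, Medium: 64×38/141 = 17.2482
  No disease, High: 64×38/141 = 17.2482
Contributions (O − E)²/E:
  (26 − 35.4965)²/35.4965 = 2.5406
  (26 − 20.7518)²/20.7518 = 1.3273
  (25 − 20.7518)²/20.7518 = 0.8697
  (39 − 29.5035)²/29.5035 = 3.0567
  (12 − 17.2482)²/17.2482 = 1.5969
  (13 − 17.2482)²/17.2482 = 1.0463
χ² = 2.5406 + 1.3273 + 0.8697 + 3.0567 + 1.5969 + 1.0463 = 10.438
df = (2−1)(3−1) = 2. Since 10.438 > 4.605, reject the null hypothesis of independence at α = 0.1.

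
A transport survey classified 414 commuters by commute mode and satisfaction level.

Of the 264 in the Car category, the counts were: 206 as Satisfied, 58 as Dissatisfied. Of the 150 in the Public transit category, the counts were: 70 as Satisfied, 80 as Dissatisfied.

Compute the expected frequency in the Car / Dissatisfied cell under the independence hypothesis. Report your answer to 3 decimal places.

88.000

Row total (Car) = 264; column total (Dissatisfied) = 138; grand total N = 414.
Expected count = (row total × column total) / N = 264 × 138 / 414 = 88.000.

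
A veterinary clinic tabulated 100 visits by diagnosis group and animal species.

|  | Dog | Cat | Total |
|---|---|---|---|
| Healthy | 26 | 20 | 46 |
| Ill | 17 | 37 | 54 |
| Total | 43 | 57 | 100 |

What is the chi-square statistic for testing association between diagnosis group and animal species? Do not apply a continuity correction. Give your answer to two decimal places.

6.35

Grand total N = 100.
Expected counts (row total × column total / N):
  Healthy, Dog: 46×43/100 = 19.780
  Healthy, Cat: 46×57/100 = 26.220
  Ill, Dog: 54×43/100 = 23.220
  Ill, Cat: 54×57/100 = 30.780
Contributions (O − E)²/E:
  (26 − 19.780)²/19.780 = 1.9559
  (20 − 26.220)²/26.220 = 1.4755
  (17 − 23.220)²/23.220 = 1.6662
  (37 − 30.780)²/30.780 = 1.2569
χ² = 1.9559 + 1.4755 + 1.6662 + 1.2569 = 6.35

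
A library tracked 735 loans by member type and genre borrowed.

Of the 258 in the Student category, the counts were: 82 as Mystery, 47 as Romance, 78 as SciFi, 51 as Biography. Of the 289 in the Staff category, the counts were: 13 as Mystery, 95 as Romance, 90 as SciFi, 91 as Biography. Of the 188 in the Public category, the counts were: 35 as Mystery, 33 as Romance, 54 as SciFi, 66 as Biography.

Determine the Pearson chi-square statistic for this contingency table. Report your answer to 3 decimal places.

Row totals: 258, 289, 188. Column totals: 130, 175, 222, 208. Grand total N = 735.
Expected counts (row total × column total / N):
  Student, Mystery: 258×130/735 = 45.6327
  Student, Romance: 258×175/735 = 61.4286
  Student, SciFi: 258×222/735 = 77.9265
  Student, Biography: 258×208/735 = 73.0122
  Staff, Mystery: 289×130/735 = 51.1156
  Staff, Romance: 289×175/735 = 68.8095
  Staff, SciFi: 289×222/735 = 87.2898
  Staff, Biography: 289×208/735 = 81.7850
  Public, Mystery: 188×130/735 = 33.2517
  Public, Romance: 188×175/735 = 44.7619
  Public, SciFi: 188×222/735 = 56.7837
  Public, Biography: 188×208/735 = 53.2027
Contributions (O − E)²/E:
  (82 − 45.6327)²/45.6327 = 28.9832
  (47 − 61.4286)²/61.4286 = 3.3890
  (78 − 77.9265)²/77.9265 = 0.0001
  (51 − 73.0122)²/73.0122 = 6.6364
  (13 − 51.1156)²/51.1156 = 28.4218
  (95 − 68.8095)²/68.8095 = 9.9687
  (90 − 87.2898)²/87.2898 = 0.0841
  (91 − 81.7850)²/81.7850 = 1.0383
  (35 − 33.2517)²/33.2517 = 0.0919
  (33 − 44.7619)²/44.7619 = 3.0906
  (54 − 56.7837)²/56.7837 = 0.1365
  (66 − 53.2027)²/53.2027 = 3.0782
χ² = 28.9832 + 3.3890 + 0.0001 + 6.6364 + 28.4218 + 9.9687 + 0.0841 + 1.0383 + 0.0919 + 3.0906 + 0.1365 + 3.0782 = 84.919

84.919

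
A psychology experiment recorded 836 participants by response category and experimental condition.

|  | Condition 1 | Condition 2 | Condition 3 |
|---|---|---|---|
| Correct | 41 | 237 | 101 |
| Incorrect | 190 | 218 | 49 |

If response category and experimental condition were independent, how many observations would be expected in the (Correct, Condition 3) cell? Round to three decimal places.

68.002

Row total (Correct) = 379; column total (Condition 3) = 150; grand total N = 836.
Expected count = (row total × column total) / N = 379 × 150 / 836 = 68.002.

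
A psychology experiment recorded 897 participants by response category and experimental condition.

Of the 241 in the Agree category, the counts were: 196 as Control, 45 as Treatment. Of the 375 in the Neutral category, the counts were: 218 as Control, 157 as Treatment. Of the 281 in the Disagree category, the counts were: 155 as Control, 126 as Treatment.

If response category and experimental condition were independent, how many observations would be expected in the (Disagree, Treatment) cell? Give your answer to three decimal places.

Row total (Disagree) = 281; column total (Treatment) = 328; grand total N = 897.
Expected count = (row total × column total) / N = 281 × 328 / 897 = 102.751.

102.751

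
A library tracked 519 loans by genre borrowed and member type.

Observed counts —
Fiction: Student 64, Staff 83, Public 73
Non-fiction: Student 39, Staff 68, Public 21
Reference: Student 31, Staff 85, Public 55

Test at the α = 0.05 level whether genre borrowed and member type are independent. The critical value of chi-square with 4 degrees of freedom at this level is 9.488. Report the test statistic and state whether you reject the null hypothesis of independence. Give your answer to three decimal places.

20.119; reject H₀

Row totals: 220, 128, 171. Column totals: 134, 236, 149. Grand total N = 519.
Expected counts (row total × column total / N):
  Fiction, Student: 220×134/519 = 56.8015
  Fiction, Staff: 220×236/519 = 100.0385
  Fiction, Public: 220×149/519 = 63.1599
  Non-fiction, Student: 128×134/519 = 33.0482
  Non-fiction, Staff: 128×236/519 = 58.2042
  Non-fiction, Public: 128×149/519 = 36.7476
  Reference, Student: 171×134/519 = 44.1503
  Reference, Staff: 171×236/519 = 77.7572
  Reference, Public: 171×149/519 = 49.0925
Contributions (O − E)²/E:
  (64 − 56.8015)²/56.8015 = 0.9123
  (83 − 100.0385)²/100.0385 = 2.9020
  (73 − 63.1599)²/63.1599 = 1.5331
  (39 − 33.0482)²/33.0482 = 1.0719
  (68 − 58.2042)²/58.2042 = 1.6486
  (21 − 36.7476)²/36.7476 = 6.7484
  (31 − 44.1503)²/44.1503 = 3.9169
  (85 − 77.7572)²/77.7572 = 0.6746
  (55 − 49.0925)²/49.0925 = 0.7109
χ² = 0.9123 + 2.9020 + 1.5331 + 1.0719 + 1.6486 + 6.7484 + 3.9169 + 0.6746 + 0.7109 = 20.119
df = (3−1)(3−1) = 4. Since 20.119 > 9.488, reject the null hypothesis of independence at α = 0.05.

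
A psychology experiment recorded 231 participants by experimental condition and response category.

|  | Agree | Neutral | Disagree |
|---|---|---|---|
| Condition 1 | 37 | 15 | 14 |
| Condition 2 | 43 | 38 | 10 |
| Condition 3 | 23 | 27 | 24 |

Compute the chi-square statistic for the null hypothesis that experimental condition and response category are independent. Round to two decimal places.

18.27

Row totals: 66, 91, 74. Column totals: 103, 80, 48. Grand total N = 231.
Expected counts (row total × column total / N):
  Condition 1, Agree: 66×103/231 = 29.429
  Condition 1, Neutral: 66×80/231 = 22.857
  Condition 1, Disagree: 66×48/231 = 13.714
  Condition 2, Agree: 91×103/231 = 40.576
  Condition 2, Neutral: 91×80/231 = 31.515
  Condition 2, Disagree: 91×48/231 = 18.909
  Condition 3, Agree: 74×103/231 = 32.996
  Condition 3, Neutral: 74×80/231 = 25.628
  Condition 3, Disagree: 74×48/231 = 15.377
Contributions (O − E)²/E:
  (37 − 29.429)²/29.429 = 1.9477
  (15 − 22.857)²/22.857 = 2.7008
  (14 − 13.714)²/13.714 = 0.0060
  (43 − 40.576)²/40.576 = 0.1448
  (38 − 31.515)²/31.515 = 1.3345
  (10 − 18.909)²/18.909 = 4.1975
  (23 − 32.996)²/32.996 = 3.0282
  (27 − 25.628)²/25.628 = 0.0735
  (24 − 15.377)²/15.377 = 4.8355
χ² = 1.9477 + 2.7008 + 0.0060 + 0.1448 + 1.3345 + 4.1975 + 3.0282 + 0.0735 + 4.8355 = 18.27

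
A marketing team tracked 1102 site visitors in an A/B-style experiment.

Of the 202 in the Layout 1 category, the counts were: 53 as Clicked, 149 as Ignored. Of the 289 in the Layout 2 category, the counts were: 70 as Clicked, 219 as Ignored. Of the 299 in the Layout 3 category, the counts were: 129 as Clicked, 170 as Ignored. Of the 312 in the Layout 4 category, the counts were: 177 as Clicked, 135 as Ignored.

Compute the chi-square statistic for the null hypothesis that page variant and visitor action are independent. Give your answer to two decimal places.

83.80

Row totals: 202, 289, 299, 312. Column totals: 429, 673. Grand total N = 1102.
Expected counts (row total × column total / N):
  Layout 1, Clicked: 202×429/1102 = 78.637
  Layout 1, Ignored: 202×673/1102 = 123.363
  Layout 2, Clicked: 289×429/1102 = 112.505
  Layout 2, Ignored: 289×673/1102 = 176.495
  Layout 3, Clicked: 299×429/1102 = 116.398
  Layout 3, Ignored: 299×673/1102 = 182.602
  Layout 4, Clicked: 312×429/1102 = 121.459
  Layout 4, Ignored: 312×673/1102 = 190.541
Contributions (O − E)²/E:
  (53 − 78.637)²/78.637 = 8.3581
  (149 − 123.363)²/123.363 = 5.3278
  (70 − 112.505)²/112.505 = 16.0586
  (219 − 176.495)²/176.495 = 10.2364
  (129 − 116.398)²/116.398 = 1.3644
  (170 − 182.602)²/182.602 = 0.8697
  (177 − 121.459)²/121.459 = 25.3979
  (135 − 190.541)²/190.541 = 16.1897
χ² = 8.3581 + 5.3278 + 16.0586 + 10.2364 + 1.3644 + 0.8697 + 25.3979 + 16.1897 = 83.80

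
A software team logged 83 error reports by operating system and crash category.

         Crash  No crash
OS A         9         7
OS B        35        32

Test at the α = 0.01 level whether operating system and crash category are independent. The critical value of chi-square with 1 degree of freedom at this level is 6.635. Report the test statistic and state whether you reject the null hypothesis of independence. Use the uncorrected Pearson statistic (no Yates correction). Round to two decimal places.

0.08; fail to reject H₀

Row totals: 16, 67. Column totals: 44, 39. Grand total N = 83.
Expected counts (row total × column total / N):
  OS A, Crash: 16×44/83 = 8.482
  OS A, No crash: 16×39/83 = 7.518
  OS B, Crash: 67×44/83 = 35.518
  OS B, No crash: 67×39/83 = 31.482
Contributions (O − E)²/E:
  (9 − 8.482)²/8.482 = 0.0316
  (7 − 7.518)²/7.518 = 0.0357
  (35 − 35.518)²/35.518 = 0.0076
  (32 − 31.482)²/31.482 = 0.0085
χ² = 0.0316 + 0.0357 + 0.0076 + 0.0085 = 0.08
df = (2−1)(2−1) = 1. Since 0.08 < 6.635, fail to reject the null hypothesis of independence at α = 0.01.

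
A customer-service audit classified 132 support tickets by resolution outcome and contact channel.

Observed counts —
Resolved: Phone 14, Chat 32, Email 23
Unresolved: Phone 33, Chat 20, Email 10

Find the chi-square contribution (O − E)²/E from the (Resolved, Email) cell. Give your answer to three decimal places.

1.917

Row total (Resolved) = 69; column total (Email) = 33; N = 132.
Expected count E = 69 × 33 / 132 = 17.2500.
Contribution = (O − E)²/E = (23 − 17.2500)² / 17.2500 = 1.917.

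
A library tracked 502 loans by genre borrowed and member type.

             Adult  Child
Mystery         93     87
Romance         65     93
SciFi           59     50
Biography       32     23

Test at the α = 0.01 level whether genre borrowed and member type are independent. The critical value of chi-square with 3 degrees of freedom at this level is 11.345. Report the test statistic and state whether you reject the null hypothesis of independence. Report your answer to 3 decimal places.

7.346; fail to reject H₀

Row totals: 180, 158, 109, 55. Column totals: 249, 253. Grand total N = 502.
Expected counts (row total × column total / N):
  Mystery, Adult: 180×249/502 = 89.2829
  Mystery, Child: 180×253/502 = 90.7171
  Romance, Adult: 158×249/502 = 78.3705
  Romance, Child: 158×253/502 = 79.6295
  SciFi, Adult: 109×249/502 = 54.0657
  SciFi, Child: 109×253/502 = 54.9343
  Biography, Adult: 55×249/502 = 27.2809
  Biography, Child: 55×253/502 = 27.7191
Contributions (O − E)²/E:
  (93 − 89.2829)²/89.2829 = 0.1548
  (87 − 90.7171)²/90.7171 = 0.1523
  (65 − 78.3705)²/78.3705 = 2.2811
  (93 − 79.6295)²/79.6295 = 2.2450
  (59 − 54.0657)²/54.0657 = 0.4503
  (50 − 54.9343)²/54.9343 = 0.4432
  (32 − 27.2809)²/27.2809 = 0.8163
  (23 − 27.7191)²/27.7191 = 0.8034
χ² = 0.1548 + 0.1523 + 2.2811 + 2.2450 + 0.4503 + 0.4432 + 0.8163 + 0.8034 = 7.346
df = (4−1)(2−1) = 3. Since 7.346 < 11.345, fail to reject the null hypothesis of independence at α = 0.01.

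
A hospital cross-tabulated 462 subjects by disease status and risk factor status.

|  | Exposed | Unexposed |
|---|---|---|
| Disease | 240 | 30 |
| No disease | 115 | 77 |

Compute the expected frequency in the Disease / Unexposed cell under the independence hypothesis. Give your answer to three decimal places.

Row total (Disease) = 270; column total (Unexposed) = 107; grand total N = 462.
Expected count = (row total × column total) / N = 270 × 107 / 462 = 62.532.

62.532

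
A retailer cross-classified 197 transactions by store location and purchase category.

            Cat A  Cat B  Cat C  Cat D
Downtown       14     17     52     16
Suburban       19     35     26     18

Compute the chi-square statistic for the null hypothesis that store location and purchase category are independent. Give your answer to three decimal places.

Row totals: 99, 98. Column totals: 33, 52, 78, 34. Grand total N = 197.
Expected counts (row total × column total / N):
  Downtown, Cat A: 99×33/197 = 16.5838
  Downtown, Cat B: 99×52/197 = 26.1320
  Downtown, Cat C: 99×78/197 = 39.1980
  Downtown, Cat D: 99×34/197 = 17.0863
  Suburban, Cat A: 98×33/197 = 16.4162
  Suburban, Cat B: 98×52/197 = 25.8680
  Suburban, Cat C: 98×78/197 = 38.8020
  Suburban, Cat D: 98×34/197 = 16.9137
Contributions (O − E)²/E:
  (14 − 16.5838)²/16.5838 = 0.4026
  (17 − 26.1320)²/26.1320 = 3.1912
  (52 − 39.1980)²/39.1980 = 4.1811
  (16 − 17.0863)²/17.0863 = 0.0691
  (19 − 16.4162)²/16.4162 = 0.4067
  (35 − 25.8680)²/25.8680 = 3.2238
  (26 − 38.8020)²/38.8020 = 4.2238
  (18 − 16.9137)²/16.9137 = 0.0698
χ² = 0.4026 + 3.1912 + 4.1811 + 0.0691 + 0.4067 + 3.2238 + 4.2238 + 0.0698 = 15.768

15.768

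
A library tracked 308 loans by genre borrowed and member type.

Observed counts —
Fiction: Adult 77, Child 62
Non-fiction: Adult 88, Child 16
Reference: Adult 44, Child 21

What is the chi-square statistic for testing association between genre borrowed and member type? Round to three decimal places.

23.288

Row totals: 139, 104, 65. Column totals: 209, 99. Grand total N = 308.
Expected counts (row total × column total / N):
  Fiction, Adult: 139×209/308 = 94.3214
  Fiction, Child: 139×99/308 = 44.6786
  Non-fiction, Adult: 104×209/308 = 70.5714
  Non-fiction, Child: 104×99/308 = 33.4286
  Reference, Adult: 65×209/308 = 44.1071
  Reference, Child: 65×99/308 = 20.8929
Contributions (O − E)²/E:
  (77 − 94.3214)²/94.3214 = 3.1809
  (62 − 44.6786)²/44.6786 = 6.7153
  (88 − 70.5714)²/70.5714 = 4.3042
  (16 − 33.4286)²/33.4286 = 9.0867
  (44 − 44.1071)²/44.1071 = 0.0003
  (21 − 20.8929)²/20.8929 = 0.0005
χ² = 3.1809 + 6.7153 + 4.3042 + 9.0867 + 0.0003 + 0.0005 = 23.288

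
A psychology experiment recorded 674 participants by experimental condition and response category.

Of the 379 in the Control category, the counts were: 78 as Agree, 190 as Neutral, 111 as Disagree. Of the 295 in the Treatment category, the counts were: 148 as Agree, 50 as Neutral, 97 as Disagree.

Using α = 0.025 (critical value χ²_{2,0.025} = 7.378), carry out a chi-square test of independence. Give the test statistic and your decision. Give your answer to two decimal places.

95.30; reject H₀

Row totals: 379, 295. Column totals: 226, 240, 208. Grand total N = 674.
Expected counts (row total × column total / N):
  Control, Agree: 379×226/674 = 127.083
  Control, Neutral: 379×240/674 = 134.955
  Control, Disagree: 379×208/674 = 116.961
  Treatment, Agree: 295×226/674 = 98.917
  Treatment, Neutral: 295×240/674 = 105.045
  Treatment, Disagree: 295×208/674 = 91.039
Contributions (O − E)²/E:
  (78 − 127.083)²/127.083 = 18.9572
  (190 − 134.955)²/134.955 = 22.4516
  (111 − 116.961)²/116.961 = 0.3038
  (148 − 98.917)²/98.917 = 24.3552
  (50 − 105.045)²/105.045 = 28.8443
  (97 − 91.039)²/91.039 = 0.3903
χ² = 18.9572 + 22.4516 + 0.3038 + 24.3552 + 28.8443 + 0.3903 = 95.30
df = (2−1)(3−1) = 2. Since 95.30 > 7.378, reject the null hypothesis of independence at α = 0.025.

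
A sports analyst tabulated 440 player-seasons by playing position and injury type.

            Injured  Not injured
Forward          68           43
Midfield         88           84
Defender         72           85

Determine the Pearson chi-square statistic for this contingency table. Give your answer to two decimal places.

6.23

Row totals: 111, 172, 157. Column totals: 228, 212. Grand total N = 440.
Expected counts (row total × column total / N):
  Forward, Injured: 111×228/440 = 57.518
  Forward, Not injured: 111×212/440 = 53.482
  Midfield, Injured: 172×228/440 = 89.127
  Midfield, Not injured: 172×212/440 = 82.873
  Defender, Injured: 157×228/440 = 81.355
  Defender, Not injured: 157×212/440 = 75.645
Contributions (O − E)²/E:
  (68 − 57.518)²/57.518 = 1.9102
  (43 − 53.482)²/53.482 = 2.0544
  (88 − 89.127)²/89.127 = 0.0143
  (84 − 82.873)²/82.873 = 0.0153
  (72 − 81.355)²/81.355 = 1.0757
  (85 − 75.645)²/75.645 = 1.1569
χ² = 1.9102 + 2.0544 + 0.0143 + 0.0153 + 1.0757 + 1.1569 = 6.23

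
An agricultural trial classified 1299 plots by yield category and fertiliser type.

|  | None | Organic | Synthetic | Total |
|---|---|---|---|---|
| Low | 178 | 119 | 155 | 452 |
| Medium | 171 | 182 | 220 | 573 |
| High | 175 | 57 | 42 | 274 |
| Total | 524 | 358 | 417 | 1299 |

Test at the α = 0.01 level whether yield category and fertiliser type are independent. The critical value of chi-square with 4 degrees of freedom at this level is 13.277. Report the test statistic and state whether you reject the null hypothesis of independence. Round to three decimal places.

93.576; reject H₀

Grand total N = 1299.
Expected counts (row total × column total / N):
  Low, None: 452×524/1299 = 182.3310
  Low, Organic: 452×358/1299 = 124.5697
  Low, Synthetic: 452×417/1299 = 145.0993
  Medium, None: 573×524/1299 = 231.1409
  Medium, Organic: 573×358/1299 = 157.9169
  Medium, Synthetic: 573×417/1299 = 183.9423
  High, None: 274×524/1299 = 110.5281
  High, Organic: 274×358/1299 = 75.5135
  High, Synthetic: 274×417/1299 = 87.9584
Contributions (O − E)²/E:
  (178 − 182.3310)²/182.3310 = 0.1029
  (119 − 124.5697)²/124.5697 = 0.2490
  (155 − 145.0993)²/145.0993 = 0.6756
  (171 − 231.1409)²/231.1409 = 15.6482
  (182 − 157.9169)²/157.9169 = 3.6728
  (220 − 183.9423)²/183.9423 = 7.0683
  (175 − 110.5281)²/110.5281 = 37.6070
  (57 − 75.5135)²/75.5135 = 4.5389
  (42 − 87.9584)²/87.9584 = 24.0133
χ² = 0.1029 + 0.2490 + 0.6756 + 15.6482 + 3.6728 + 7.0683 + 37.6070 + 4.5389 + 24.0133 = 93.576
df = (3−1)(3−1) = 4. Since 93.576 > 13.277, reject the null hypothesis of independence at α = 0.01.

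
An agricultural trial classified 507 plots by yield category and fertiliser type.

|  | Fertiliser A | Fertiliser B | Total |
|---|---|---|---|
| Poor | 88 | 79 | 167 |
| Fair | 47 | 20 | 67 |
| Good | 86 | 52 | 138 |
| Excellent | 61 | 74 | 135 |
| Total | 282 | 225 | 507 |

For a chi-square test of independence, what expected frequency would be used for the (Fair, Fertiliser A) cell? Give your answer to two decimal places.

37.27

Row total (Fair) = 67; column total (Fertiliser A) = 282; grand total N = 507.
Expected count = (row total × column total) / N = 67 × 282 / 507 = 37.27.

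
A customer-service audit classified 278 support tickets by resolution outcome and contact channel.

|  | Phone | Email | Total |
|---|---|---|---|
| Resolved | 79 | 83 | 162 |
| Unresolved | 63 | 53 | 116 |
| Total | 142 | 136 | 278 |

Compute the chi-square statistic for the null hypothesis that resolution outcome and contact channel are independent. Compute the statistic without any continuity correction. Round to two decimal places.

Grand total N = 278.
Expected counts (row total × column total / N):
  Resolved, Phone: 162×142/278 = 82.748
  Resolved, Email: 162×136/278 = 79.252
  Unresolved, Phone: 116×142/278 = 59.252
  Unresolved, Email: 116×136/278 = 56.748
Contributions (O − E)²/E:
  (79 − 82.748)²/82.748 = 0.1698
  (83 − 79.252)²/79.252 = 0.1773
  (63 − 59.252)²/59.252 = 0.2371
  (53 − 56.748)²/56.748 = 0.2475
χ² = 0.1698 + 0.1773 + 0.2371 + 0.2475 = 0.83

0.83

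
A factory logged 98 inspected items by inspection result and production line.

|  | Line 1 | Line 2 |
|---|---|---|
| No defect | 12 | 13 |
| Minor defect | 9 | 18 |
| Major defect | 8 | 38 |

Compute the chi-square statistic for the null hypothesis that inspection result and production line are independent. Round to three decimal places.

Row totals: 25, 27, 46. Column totals: 29, 69. Grand total N = 98.
Expected counts (row total × column total / N):
  No defect, Line 1: 25×29/98 = 7.39796
  No defect, Line 2: 25×69/98 = 17.60204
  Minor defect, Line 1: 27×29/98 = 7.98980
  Minor defect, Line 2: 27×69/98 = 19.01020
  Major defect, Line 1: 46×29/98 = 13.61224
  Major defect, Line 2: 46×69/98 = 32.38776
Contributions (O − E)²/E:
  (12 − 7.39796)²/7.39796 = 2.8628
  (13 − 17.60204)²/17.60204 = 1.2032
  (9 − 7.98980)²/7.98980 = 0.1277
  (18 − 19.01020)²/19.01020 = 0.0537
  (8 − 13.61224)²/13.61224 = 2.3139
  (38 − 32.38776)²/32.38776 = 0.9725
χ² = 2.8628 + 1.2032 + 0.1277 + 0.0537 + 2.3139 + 0.9725 = 7.534

7.534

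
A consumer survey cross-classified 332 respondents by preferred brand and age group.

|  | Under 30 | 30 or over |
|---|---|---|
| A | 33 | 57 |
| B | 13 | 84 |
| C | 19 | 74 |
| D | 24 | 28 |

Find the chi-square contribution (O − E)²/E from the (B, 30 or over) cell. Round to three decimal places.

Row total (B) = 97; column total (30 or over) = 243; N = 332.
Expected count E = 97 × 243 / 332 = 70.9970.
Contribution = (O − E)²/E = (84 − 70.9970)² / 70.9970 = 2.381.

2.381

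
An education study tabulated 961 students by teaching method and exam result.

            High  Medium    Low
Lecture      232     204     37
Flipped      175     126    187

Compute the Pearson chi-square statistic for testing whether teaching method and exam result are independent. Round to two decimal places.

Row totals: 473, 488. Column totals: 407, 330, 224. Grand total N = 961.
Expected counts (row total × column total / N):
  Lecture, High: 473×407/961 = 200.324
  Lecture, Medium: 473×330/961 = 162.425
  Lecture, Low: 473×224/961 = 110.252
  Flipped, High: 488×407/961 = 206.676
  Flipped, Medium: 488×330/961 = 167.575
  Flipped, Low: 488×224/961 = 113.748
Contributions (O − E)²/E:
  (232 − 200.324)²/200.324 = 5.0087
  (204 − 162.425)²/162.425 = 10.6417
  (37 − 110.252)²/110.252 = 48.6690
  (175 − 206.676)²/206.676 = 4.8548
  (126 − 167.575)²/167.575 = 10.3147
  (187 − 113.748)²/113.748 = 47.1732
χ² = 5.0087 + 10.6417 + 48.6690 + 4.8548 + 10.3147 + 47.1732 = 126.66

126.66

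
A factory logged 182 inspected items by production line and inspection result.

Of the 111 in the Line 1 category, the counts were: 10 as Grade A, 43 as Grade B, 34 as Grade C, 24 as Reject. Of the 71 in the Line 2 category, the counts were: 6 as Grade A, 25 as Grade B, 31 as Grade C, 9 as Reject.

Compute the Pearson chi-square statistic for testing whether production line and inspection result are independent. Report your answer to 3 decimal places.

4.130

Row totals: 111, 71. Column totals: 16, 68, 65, 33. Grand total N = 182.
Expected counts (row total × column total / N):
  Line 1, Grade A: 111×16/182 = 9.7582
  Line 1, Grade B: 111×68/182 = 41.4725
  Line 1, Grade C: 111×65/182 = 39.6429
  Line 1, Reject: 111×33/182 = 20.1264
  Line 2, Grade A: 71×16/182 = 6.2418
  Line 2, Grade B: 71×68/182 = 26.5275
  Line 2, Grade C: 71×65/182 = 25.3571
  Line 2, Reject: 71×33/182 = 12.8736
Contributions (O − E)²/E:
  (10 − 9.7582)²/9.7582 = 0.0060
  (43 − 41.4725)²/41.4725 = 0.0563
  (34 − 39.6429)²/39.6429 = 0.8032
  (24 − 20.1264)²/20.1264 = 0.7455
  (6 − 6.2418)²/6.2418 = 0.0094
  (25 − 26.5275)²/26.5275 = 0.0880
  (31 − 25.3571)²/25.3571 = 1.2558
  (9 − 12.8736)²/12.8736 = 1.1655
χ² = 0.0060 + 0.0563 + 0.8032 + 0.7455 + 0.0094 + 0.0880 + 1.2558 + 1.1655 = 4.130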